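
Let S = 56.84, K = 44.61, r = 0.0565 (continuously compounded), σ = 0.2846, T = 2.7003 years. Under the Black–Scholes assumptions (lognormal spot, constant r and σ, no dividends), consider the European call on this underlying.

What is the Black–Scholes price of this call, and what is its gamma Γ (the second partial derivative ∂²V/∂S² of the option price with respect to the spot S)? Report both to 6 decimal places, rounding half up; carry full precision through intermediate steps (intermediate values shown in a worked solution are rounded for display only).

price = 20.927150
Γ = 0.008393

σ√T = 0.2846·√2.7003 = 0.467671
d₁ = (ln(S/K) + (r+σ²/2)T) / (σ√T) = (ln(56.84/44.61) + (0.0565+0.2846²/2)·2.7003) / 0.467671 = (0.242282 + 0.261925) / 0.467671 = 1.078123
d₂ = d₁ − σ√T = 1.078123 − 0.467671 = 0.610452
e^{−rT} = e^{−0.0565·2.7003} = 0.858501
N(d₁) = 0.859511,  N(d₂) = 0.729219
Call price V = S·N(d₁) − K·e^{−rT}·N(d₂) = 48.854584 − 27.927434 = 20.927150
φ(d₁) = (1/√(2π))·e^{−d₁²/2} = 0.223105
Γ = φ(d₁) / (S·σ·√T) = 0.008393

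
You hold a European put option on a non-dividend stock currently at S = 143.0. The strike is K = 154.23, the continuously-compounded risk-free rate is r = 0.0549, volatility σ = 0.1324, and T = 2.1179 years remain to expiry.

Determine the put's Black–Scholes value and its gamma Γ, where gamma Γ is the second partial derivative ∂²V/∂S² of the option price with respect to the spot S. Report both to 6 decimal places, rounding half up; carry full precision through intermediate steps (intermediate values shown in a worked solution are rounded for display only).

price = 8.144806
Γ = 0.013811

σ√T = 0.1324·√2.1179 = 0.192682
d₁ = (ln(S/K) + (r+σ²/2)T) / (σ√T) = (ln(143.0/154.23) + (0.0549+0.1324²/2)·2.1179) / 0.192682 = (-0.075600 + 0.134836) / 0.192682 = 0.307426
d₂ = d₁ − σ√T = 0.307426 − 0.192682 = 0.114745
e^{−rT} = e^{−0.0549·2.1179} = 0.890232
N(−d₁) = 0.379259,  N(−d₂) = 0.454324
Put price V = K·e^{−rT}·N(−d₂) − S·N(−d₁) = 62.378900 − 54.234094 = 8.144806
φ(d₁) = (1/√(2π))·e^{−d₁²/2} = 0.380529
Γ = φ(d₁) / (S·σ·√T) = 0.013811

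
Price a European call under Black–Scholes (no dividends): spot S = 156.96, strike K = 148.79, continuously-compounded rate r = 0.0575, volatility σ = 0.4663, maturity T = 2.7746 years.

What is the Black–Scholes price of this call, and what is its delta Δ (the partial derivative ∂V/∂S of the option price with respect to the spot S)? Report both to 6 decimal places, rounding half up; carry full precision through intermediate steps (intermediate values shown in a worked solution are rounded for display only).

price = 59.462829
Δ = 0.746201

σ√T = 0.4663·√2.7746 = 0.776722
d₁ = (ln(S/K) + (r+σ²/2)T) / (σ√T) = (ln(156.96/148.79) + (0.0575+0.4663²/2)·2.7746) / 0.776722 = (0.053455 + 0.461188) / 0.776722 = 0.662583
d₂ = d₁ − σ√T = 0.662583 − 0.776722 = -0.114139
e^{−rT} = e^{−0.0575·2.7746} = 0.852536
N(d₁) = 0.746201,  N(d₂) = 0.454564
Call price V = S·N(d₁) − K·e^{−rT}·N(d₂) = 117.123756 − 57.660928 = 59.462829
Δ = N(d₁) = 0.746201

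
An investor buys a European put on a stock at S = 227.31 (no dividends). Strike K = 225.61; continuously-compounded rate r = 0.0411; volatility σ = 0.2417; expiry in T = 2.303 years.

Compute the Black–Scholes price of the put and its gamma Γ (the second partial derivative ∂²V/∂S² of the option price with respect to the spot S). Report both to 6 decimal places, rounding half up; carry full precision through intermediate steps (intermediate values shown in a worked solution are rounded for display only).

σ√T = 0.2417·√2.303 = 0.366795
d₁ = (ln(S/K) + (r+σ²/2)T) / (σ√T) = (ln(227.31/225.61) + (0.0411+0.2417²/2)·2.303) / 0.366795 = (0.007507 + 0.161923) / 0.366795 = 0.461919
d₂ = d₁ − σ√T = 0.461919 − 0.366795 = 0.095123
e^{−rT} = e^{−0.0411·2.303} = 0.909688
N(−d₁) = 0.322070,  N(−d₂) = 0.462108
Put price V = K·e^{−rT}·N(−d₂) − S·N(−d₁) = 94.840707 − 73.209694 = 21.631014
φ(d₁) = (1/√(2π))·e^{−d₁²/2} = 0.358573
Γ = φ(d₁) / (S·σ·√T) = 0.004301

price = 21.631014
Γ = 0.004301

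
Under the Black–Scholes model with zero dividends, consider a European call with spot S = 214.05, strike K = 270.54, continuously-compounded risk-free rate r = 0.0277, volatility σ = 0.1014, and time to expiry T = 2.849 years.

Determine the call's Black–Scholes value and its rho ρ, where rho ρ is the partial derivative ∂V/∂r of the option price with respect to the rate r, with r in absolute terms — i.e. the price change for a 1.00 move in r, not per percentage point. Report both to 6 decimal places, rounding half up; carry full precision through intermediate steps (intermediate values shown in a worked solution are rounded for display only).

σ√T = 0.1014·√2.849 = 0.171153
d₁ = (ln(S/K) + (r+σ²/2)T) / (σ√T) = (ln(214.05/270.54) + (0.0277+0.1014²/2)·2.849) / 0.171153 = (-0.234210 + 0.093564) / 0.171153 = -0.821759
d₂ = d₁ − σ√T = -0.821759 − 0.171153 = -0.992912
e^{−rT} = e^{−0.0277·2.849} = 0.924116
N(d₁) = 0.205607,  N(d₂) = 0.160376
Call price V = S·N(d₁) − K·e^{−rT}·N(d₂) = 44.010198 − 40.095798 = 3.914399
ρ = K·T·e^{−rT}·N(d₂) = 114.232930

price = 3.914399
ρ = 114.232930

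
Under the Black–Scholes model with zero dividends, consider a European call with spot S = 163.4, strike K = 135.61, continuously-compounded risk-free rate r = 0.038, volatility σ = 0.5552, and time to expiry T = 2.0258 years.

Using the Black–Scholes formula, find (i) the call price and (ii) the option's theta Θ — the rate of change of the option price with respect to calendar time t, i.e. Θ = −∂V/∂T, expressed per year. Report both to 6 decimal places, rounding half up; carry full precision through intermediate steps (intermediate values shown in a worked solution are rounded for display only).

σ√T = 0.5552·√2.0258 = 0.790219
d₁ = (ln(S/K) + (r+σ²/2)T) / (σ√T) = (ln(163.4/135.61) + (0.038+0.5552²/2)·2.0258) / 0.790219 = (0.186418 + 0.389204) / 0.790219 = 0.728433
d₂ = d₁ − σ√T = 0.728433 − 0.790219 = -0.061787
e^{−rT} = e^{−0.038·2.0258} = 0.925908
N(d₁) = 0.766826,  N(d₂) = 0.475366
Call price V = S·N(d₁) − K·e^{−rT}·N(d₂) = 125.299318 − 59.688138 = 65.611180
φ(d₁) = (1/√(2π))·e^{−d₁²/2} = 0.305977
Θ = −S·φ(d₁)·σ/(2√T) − r·K·e^{−rT}·N(d₂) = −9.751284 − 2.268149 = -12.019434

price = 65.611180
Θ = -12.019434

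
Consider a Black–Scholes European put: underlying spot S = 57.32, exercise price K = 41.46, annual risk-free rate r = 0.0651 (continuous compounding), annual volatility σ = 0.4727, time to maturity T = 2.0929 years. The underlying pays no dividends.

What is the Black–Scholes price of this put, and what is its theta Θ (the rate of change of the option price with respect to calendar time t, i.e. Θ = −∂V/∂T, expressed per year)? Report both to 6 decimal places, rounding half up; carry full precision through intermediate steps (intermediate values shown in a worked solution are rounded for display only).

σ√T = 0.4727·√2.0929 = 0.683848
d₁ = (ln(S/K) + (r+σ²/2)T) / (σ√T) = (ln(57.32/41.46) + (0.0651+0.4727²/2)·2.0929) / 0.683848 = (0.323920 + 0.370072) / 0.683848 = 1.014834
d₂ = d₁ − σ√T = 1.014834 − 0.683848 = 0.330986
e^{−rT} = e^{−0.0651·2.0929} = 0.872626
N(−d₁) = 0.155092,  N(−d₂) = 0.370328
Put price V = K·e^{−rT}·N(−d₂) − S·N(−d₁) = 13.398119 − 8.889901 = 4.508217
φ(d₁) = (1/√(2π))·e^{−d₁²/2} = 0.238382
Θ = −S·φ(d₁)·σ/(2√T) + r·K·e^{−rT}·N(−d₂) = −2.232340 + 0.872218 = -1.360122

price = 4.508217
Θ = -1.360122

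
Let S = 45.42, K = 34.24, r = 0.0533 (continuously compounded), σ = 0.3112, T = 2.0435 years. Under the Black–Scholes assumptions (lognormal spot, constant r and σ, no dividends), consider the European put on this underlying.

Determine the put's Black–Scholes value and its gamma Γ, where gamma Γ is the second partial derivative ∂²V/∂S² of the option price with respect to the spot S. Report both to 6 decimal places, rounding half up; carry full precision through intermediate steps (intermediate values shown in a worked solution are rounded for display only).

σ√T = 0.3112·√2.0435 = 0.444864
d₁ = (ln(S/K) + (r+σ²/2)T) / (σ√T) = (ln(45.42/34.24) + (0.0533+0.3112²/2)·2.0435) / 0.444864 = (0.282558 + 0.207870) / 0.444864 = 1.102424
d₂ = d₁ − σ√T = 1.102424 − 0.444864 = 0.657560
e^{−rT} = e^{−0.0533·2.0435} = 0.896803
N(−d₁) = 0.135139,  N(−d₂) = 0.255410
Put price V = K·e^{−rT}·N(−d₂) − S·N(−d₁) = 7.842770 − 6.137999 = 1.704771
φ(d₁) = (1/√(2π))·e^{−d₁²/2} = 0.217271
Γ = φ(d₁) / (S·σ·√T) = 0.010753

price = 1.704771
Γ = 0.010753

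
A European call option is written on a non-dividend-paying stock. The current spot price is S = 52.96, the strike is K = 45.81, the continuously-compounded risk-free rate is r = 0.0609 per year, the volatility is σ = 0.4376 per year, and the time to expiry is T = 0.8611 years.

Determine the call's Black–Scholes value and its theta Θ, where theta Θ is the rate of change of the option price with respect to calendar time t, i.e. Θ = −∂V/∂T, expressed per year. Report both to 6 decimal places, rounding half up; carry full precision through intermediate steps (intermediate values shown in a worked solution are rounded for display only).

σ√T = 0.4376·√0.8611 = 0.406073
d₁ = (ln(S/K) + (r+σ²/2)T) / (σ√T) = (ln(52.96/45.81) + (0.0609+0.4376²/2)·0.8611) / 0.406073 = (0.145035 + 0.134889) / 0.406073 = 0.689342
d₂ = d₁ − σ√T = 0.689342 − 0.406073 = 0.283269
e^{−rT} = e^{−0.0609·0.8611} = 0.948910
N(d₁) = 0.754696,  N(d₂) = 0.611515
Call price V = S·N(d₁) − K·e^{−rT}·N(d₂) = 39.968697 − 26.582286 = 13.386411
φ(d₁) = (1/√(2π))·e^{−d₁²/2} = 0.314574
Θ = −S·φ(d₁)·σ/(2√T) − r·K·e^{−rT}·N(d₂) = −3.928184 − 1.618861 = -5.547046

price = 13.386411
Θ = -5.547046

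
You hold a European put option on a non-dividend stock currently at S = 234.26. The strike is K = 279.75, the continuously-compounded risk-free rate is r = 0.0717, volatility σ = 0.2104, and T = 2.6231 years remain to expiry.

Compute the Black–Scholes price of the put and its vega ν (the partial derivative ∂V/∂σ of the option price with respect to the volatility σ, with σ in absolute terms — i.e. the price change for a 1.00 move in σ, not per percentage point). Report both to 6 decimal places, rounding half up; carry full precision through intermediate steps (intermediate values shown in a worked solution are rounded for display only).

price = 30.304572
ν = 148.319078

σ√T = 0.2104·√2.6231 = 0.340764
d₁ = (ln(S/K) + (r+σ²/2)T) / (σ√T) = (ln(234.26/279.75) + (0.0717+0.2104²/2)·2.6231) / 0.340764 = (-0.177465 + 0.246136) / 0.340764 = 0.201522
d₂ = d₁ − σ√T = 0.201522 − 0.340764 = -0.139241
e^{−rT} = e^{−0.0717·2.6231} = 0.828552
N(−d₁) = 0.420145,  N(−d₂) = 0.555370
Put price V = K·e^{−rT}·N(−d₂) − S·N(−d₁) = 128.727768 − 98.423196 = 30.304572
φ(d₁) = (1/√(2π))·e^{−d₁²/2} = 0.390923
ν = S·φ(d₁)·√T = 148.319078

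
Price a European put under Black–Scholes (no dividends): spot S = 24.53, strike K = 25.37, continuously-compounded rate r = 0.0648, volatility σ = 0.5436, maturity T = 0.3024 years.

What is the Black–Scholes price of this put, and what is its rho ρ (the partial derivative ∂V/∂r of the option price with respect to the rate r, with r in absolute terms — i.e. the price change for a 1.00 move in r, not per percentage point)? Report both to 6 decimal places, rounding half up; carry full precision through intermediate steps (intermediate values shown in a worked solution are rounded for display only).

price = 3.112230
ρ = -4.347627

σ√T = 0.5436·√0.3024 = 0.298931
d₁ = (ln(S/K) + (r+σ²/2)T) / (σ√T) = (ln(24.53/25.37) + (0.0648+0.5436²/2)·0.3024) / 0.298931 = (-0.033671 + 0.064275) / 0.298931 = 0.102381
d₂ = d₁ − σ√T = 0.102381 − 0.298931 = -0.196550
e^{−rT} = e^{−0.0648·0.3024} = 0.980595
N(−d₁) = 0.459227,  N(−d₂) = 0.577910
Put price V = K·e^{−rT}·N(−d₂) − S·N(−d₁) = 14.377074 − 11.264844 = 3.112230
ρ = −K·T·e^{−rT}·N(−d₂) = -4.347627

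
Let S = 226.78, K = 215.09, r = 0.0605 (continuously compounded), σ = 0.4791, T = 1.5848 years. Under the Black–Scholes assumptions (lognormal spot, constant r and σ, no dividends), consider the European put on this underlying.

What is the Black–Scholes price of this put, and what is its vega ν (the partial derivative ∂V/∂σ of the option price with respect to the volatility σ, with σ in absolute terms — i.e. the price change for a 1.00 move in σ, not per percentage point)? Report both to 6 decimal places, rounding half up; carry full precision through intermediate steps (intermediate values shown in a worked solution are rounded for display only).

σ√T = 0.4791·√1.5848 = 0.603133
d₁ = (ln(S/K) + (r+σ²/2)T) / (σ√T) = (ln(226.78/215.09) + (0.0605+0.4791²/2)·1.5848) / 0.603133 = (0.052924 + 0.277765) / 0.603133 = 0.548285
d₂ = d₁ − σ√T = 0.548285 − 0.603133 = -0.054848
e^{−rT} = e^{−0.0605·1.5848} = 0.908573
N(−d₁) = 0.291748,  N(−d₂) = 0.521870
Put price V = K·e^{−rT}·N(−d₂) − S·N(−d₁) = 101.986442 − 66.162612 = 35.823830
φ(d₁) = (1/√(2π))·e^{−d₁²/2} = 0.343267
ν = S·φ(d₁)·√T = 97.999518

price = 35.823830
ν = 97.999518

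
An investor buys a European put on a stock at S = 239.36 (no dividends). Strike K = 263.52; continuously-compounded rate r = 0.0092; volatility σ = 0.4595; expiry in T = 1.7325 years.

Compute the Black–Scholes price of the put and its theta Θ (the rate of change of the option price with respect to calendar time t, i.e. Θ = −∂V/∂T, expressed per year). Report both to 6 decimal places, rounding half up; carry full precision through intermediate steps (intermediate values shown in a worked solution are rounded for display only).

price = 69.762701
Θ = -14.834971

σ√T = 0.4595·√1.7325 = 0.604814
d₁ = (ln(S/K) + (r+σ²/2)T) / (σ√T) = (ln(239.36/263.52) + (0.0092+0.4595²/2)·1.7325) / 0.604814 = (-0.096161 + 0.198839) / 0.604814 = 0.169769
d₂ = d₁ − σ√T = 0.169769 − 0.604814 = -0.435046
e^{−rT} = e^{−0.0092·1.7325} = 0.984187
N(−d₁) = 0.432596,  N(−d₂) = 0.668235
Put price V = K·e^{−rT}·N(−d₂) − S·N(−d₁) = 173.308867 − 103.546166 = 69.762701
φ(d₁) = (1/√(2π))·e^{−d₁²/2} = 0.393234
Θ = −S·φ(d₁)·σ/(2√T) + r·K·e^{−rT}·N(−d₂) = −16.429413 + 1.594442 = -14.834971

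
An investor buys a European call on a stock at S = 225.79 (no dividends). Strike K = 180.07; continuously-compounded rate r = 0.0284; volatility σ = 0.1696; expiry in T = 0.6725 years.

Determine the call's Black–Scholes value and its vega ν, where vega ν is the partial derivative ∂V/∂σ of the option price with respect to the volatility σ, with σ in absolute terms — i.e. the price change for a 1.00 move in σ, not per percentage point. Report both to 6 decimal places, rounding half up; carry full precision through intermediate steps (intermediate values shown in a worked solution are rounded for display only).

σ√T = 0.1696·√0.6725 = 0.139082
d₁ = (ln(S/K) + (r+σ²/2)T) / (σ√T) = (ln(225.79/180.07) + (0.0284+0.1696²/2)·0.6725) / 0.139082 = (0.226260 + 0.028771) / 0.139082 = 1.833667
d₂ = d₁ − σ√T = 1.833667 − 0.139082 = 1.694584
e^{−rT} = e^{−0.0284·0.6725} = 0.981082
N(d₁) = 0.966648,  N(d₂) = 0.954923
Call price V = S·N(d₁) − K·e^{−rT}·N(d₂) = 218.259509 − 168.699990 = 49.559519
φ(d₁) = (1/√(2π))·e^{−d₁²/2} = 0.074266
ν = S·φ(d₁)·√T = 13.751165

price = 49.559519
ν = 13.751165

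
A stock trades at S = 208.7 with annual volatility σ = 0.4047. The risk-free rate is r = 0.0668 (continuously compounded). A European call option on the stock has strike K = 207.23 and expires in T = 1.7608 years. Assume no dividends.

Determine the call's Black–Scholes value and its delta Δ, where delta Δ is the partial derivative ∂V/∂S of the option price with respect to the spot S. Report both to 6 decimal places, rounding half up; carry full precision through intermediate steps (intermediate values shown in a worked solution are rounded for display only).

price = 54.911220
Δ = 0.691708

σ√T = 0.4047·√1.7608 = 0.537017
d₁ = (ln(S/K) + (r+σ²/2)T) / (σ√T) = (ln(208.7/207.23) + (0.0668+0.4047²/2)·1.7608) / 0.537017 = (0.007069 + 0.261815) / 0.537017 = 0.500698
d₂ = d₁ − σ√T = 0.500698 − 0.537017 = -0.036319
e^{−rT} = e^{−0.0668·1.7608} = 0.889033
N(d₁) = 0.691708,  N(d₂) = 0.485514
Call price V = S·N(d₁) − K·e^{−rT}·N(d₂) = 144.359529 − 89.448310 = 54.911220
Δ = N(d₁) = 0.691708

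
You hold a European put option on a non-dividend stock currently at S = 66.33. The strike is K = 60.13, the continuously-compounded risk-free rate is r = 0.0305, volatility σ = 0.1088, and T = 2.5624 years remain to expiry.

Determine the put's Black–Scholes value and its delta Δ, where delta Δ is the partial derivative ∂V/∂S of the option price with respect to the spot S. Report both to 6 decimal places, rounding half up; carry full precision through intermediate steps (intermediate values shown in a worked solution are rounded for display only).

σ√T = 0.1088·√2.5624 = 0.174162
d₁ = (ln(S/K) + (r+σ²/2)T) / (σ√T) = (ln(66.33/60.13) + (0.0305+0.1088²/2)·2.5624) / 0.174162 = (0.098133 + 0.093319) / 0.174162 = 1.099282
d₂ = d₁ − σ√T = 1.099282 − 0.174162 = 0.925121
e^{−rT} = e^{−0.0305·2.5624} = 0.924823
N(−d₁) = 0.135822,  N(−d₂) = 0.177452
Put price V = K·e^{−rT}·N(−d₂) − S·N(−d₁) = 9.868010 − 9.009106 = 0.858904
Δ = −N(−d₁) = -0.135822

price = 0.858904
Δ = -0.135822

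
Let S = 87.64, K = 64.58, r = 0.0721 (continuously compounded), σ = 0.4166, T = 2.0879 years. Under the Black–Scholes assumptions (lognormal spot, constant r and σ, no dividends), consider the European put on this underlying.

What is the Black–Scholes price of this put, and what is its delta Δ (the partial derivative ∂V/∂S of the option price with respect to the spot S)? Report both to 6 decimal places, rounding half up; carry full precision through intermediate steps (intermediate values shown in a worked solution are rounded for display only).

σ√T = 0.4166·√2.0879 = 0.601969
d₁ = (ln(S/K) + (r+σ²/2)T) / (σ√T) = (ln(87.64/64.58) + (0.0721+0.4166²/2)·2.0879) / 0.601969 = (0.305333 + 0.331721) / 0.601969 = 1.058283
d₂ = d₁ − σ√T = 1.058283 − 0.601969 = 0.456314
e^{−rT} = e^{−0.0721·2.0879} = 0.860245
N(−d₁) = 0.144963,  N(−d₂) = 0.324082
Put price V = K·e^{−rT}·N(−d₂) − S·N(−d₁) = 18.004262 − 12.704572 = 5.299690
Δ = −N(−d₁) = -0.144963

price = 5.299690
Δ = -0.144963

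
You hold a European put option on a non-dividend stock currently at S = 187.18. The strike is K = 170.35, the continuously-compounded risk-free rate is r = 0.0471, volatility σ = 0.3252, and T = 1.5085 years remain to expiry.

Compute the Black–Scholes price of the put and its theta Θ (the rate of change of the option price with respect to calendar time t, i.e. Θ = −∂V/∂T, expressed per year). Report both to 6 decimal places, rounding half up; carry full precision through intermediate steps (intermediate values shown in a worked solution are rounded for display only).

σ√T = 0.3252·√1.5085 = 0.399414
d₁ = (ln(S/K) + (r+σ²/2)T) / (σ√T) = (ln(187.18/170.35) + (0.0471+0.3252²/2)·1.5085) / 0.399414 = (0.094216 + 0.150816) / 0.399414 = 0.613478
d₂ = d₁ − σ√T = 0.613478 − 0.399414 = 0.214064
e^{−rT} = e^{−0.0471·1.5085} = 0.931415
N(−d₁) = 0.269780,  N(−d₂) = 0.415249
Put price V = K·e^{−rT}·N(−d₂) − S·N(−d₁) = 65.886049 − 50.497449 = 15.388600
φ(d₁) = (1/√(2π))·e^{−d₁²/2} = 0.330511
Θ = −S·φ(d₁)·σ/(2√T) + r·K·e^{−rT}·N(−d₂) = −8.190169 + 3.103233 = -5.086936

price = 15.388600
Θ = -5.086936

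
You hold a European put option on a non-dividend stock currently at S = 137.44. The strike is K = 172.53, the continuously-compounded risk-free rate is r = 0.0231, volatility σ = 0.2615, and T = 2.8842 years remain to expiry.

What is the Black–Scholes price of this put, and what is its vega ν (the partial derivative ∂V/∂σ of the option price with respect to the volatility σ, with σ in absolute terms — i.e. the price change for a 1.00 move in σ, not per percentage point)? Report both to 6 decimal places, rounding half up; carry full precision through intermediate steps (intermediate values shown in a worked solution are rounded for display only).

σ√T = 0.2615·√2.8842 = 0.444104
d₁ = (ln(S/K) + (r+σ²/2)T) / (σ√T) = (ln(137.44/172.53) + (0.0231+0.2615²/2)·2.8842) / 0.444104 = (-0.227384 + 0.165239) / 0.444104 = -0.139933
d₂ = d₁ − σ√T = -0.139933 − 0.444104 = -0.584036
e^{−rT} = e^{−0.0231·2.8842} = 0.935546
N(−d₁) = 0.555643,  N(−d₂) = 0.720402
Put price V = K·e^{−rT}·N(−d₂) − S·N(−d₁) = 116.279913 − 76.367630 = 39.912283
φ(d₁) = (1/√(2π))·e^{−d₁²/2} = 0.395055
ν = S·φ(d₁)·√T = 92.211249

price = 39.912283
ν = 92.211249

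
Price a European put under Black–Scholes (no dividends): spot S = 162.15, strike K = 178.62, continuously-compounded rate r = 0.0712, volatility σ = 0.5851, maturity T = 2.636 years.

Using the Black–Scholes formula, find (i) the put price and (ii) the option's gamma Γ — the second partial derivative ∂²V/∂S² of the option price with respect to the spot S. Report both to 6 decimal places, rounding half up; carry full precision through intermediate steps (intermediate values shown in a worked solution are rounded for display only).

price = 49.835037
Γ = 0.002201

σ√T = 0.5851·√2.636 = 0.949954
d₁ = (ln(S/K) + (r+σ²/2)T) / (σ√T) = (ln(162.15/178.62) + (0.0712+0.5851²/2)·2.636) / 0.949954 = (-0.096739 + 0.638890) / 0.949954 = 0.570713
d₂ = d₁ − σ√T = 0.570713 − 0.949954 = -0.379242
e^{−rT} = e^{−0.0712·2.636} = 0.828877
N(−d₁) = 0.284097,  N(−d₂) = 0.647746
Put price V = K·e^{−rT}·N(−d₂) − S·N(−d₁) = 95.901395 − 46.066358 = 49.835037
φ(d₁) = (1/√(2π))·e^{−d₁²/2} = 0.338986
Γ = φ(d₁) / (S·σ·√T) = 0.002201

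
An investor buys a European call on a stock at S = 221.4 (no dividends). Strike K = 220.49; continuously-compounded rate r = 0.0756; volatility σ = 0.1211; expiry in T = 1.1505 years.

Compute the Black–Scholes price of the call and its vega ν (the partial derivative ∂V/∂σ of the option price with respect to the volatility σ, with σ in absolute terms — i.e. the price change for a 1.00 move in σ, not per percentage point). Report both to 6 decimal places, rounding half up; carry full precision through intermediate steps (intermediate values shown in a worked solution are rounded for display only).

σ√T = 0.1211·√1.1505 = 0.129894
d₁ = (ln(S/K) + (r+σ²/2)T) / (σ√T) = (ln(221.4/220.49) + (0.0756+0.1211²/2)·1.1505) / 0.129894 = (0.004119 + 0.095414) / 0.129894 = 0.766263
d₂ = d₁ − σ√T = 0.766263 − 0.129894 = 0.636370
e^{−rT} = e^{−0.0756·1.1505} = 0.916697
N(d₁) = 0.778240,  N(d₂) = 0.737732
Call price V = S·N(d₁) − K·e^{−rT}·N(d₂) = 172.302380 − 149.112388 = 23.189992
φ(d₁) = (1/√(2π))·e^{−d₁²/2} = 0.297447
ν = S·φ(d₁)·√T = 70.636784

price = 23.189992
ν = 70.636784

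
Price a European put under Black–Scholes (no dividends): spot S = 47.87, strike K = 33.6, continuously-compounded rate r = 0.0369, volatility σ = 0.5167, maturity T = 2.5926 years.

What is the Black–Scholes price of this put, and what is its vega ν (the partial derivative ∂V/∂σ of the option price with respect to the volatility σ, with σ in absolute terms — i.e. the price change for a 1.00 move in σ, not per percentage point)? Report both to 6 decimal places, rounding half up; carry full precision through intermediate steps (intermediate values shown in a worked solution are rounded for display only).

σ√T = 0.5167·√2.5926 = 0.831967
d₁ = (ln(S/K) + (r+σ²/2)T) / (σ√T) = (ln(47.87/33.6) + (0.0369+0.5167²/2)·2.5926) / 0.831967 = (0.353963 + 0.441752) / 0.831967 = 0.956425
d₂ = d₁ − σ√T = 0.956425 − 0.831967 = 0.124458
e^{−rT} = e^{−0.0369·2.5926} = 0.908767
N(−d₁) = 0.169429,  N(−d₂) = 0.450476
Put price V = K·e^{−rT}·N(−d₂) − S·N(−d₁) = 13.755094 − 8.110551 = 5.644543
φ(d₁) = (1/√(2π))·e^{−d₁²/2} = 0.252508
ν = S·φ(d₁)·√T = 19.462826

price = 5.644543
ν = 19.462826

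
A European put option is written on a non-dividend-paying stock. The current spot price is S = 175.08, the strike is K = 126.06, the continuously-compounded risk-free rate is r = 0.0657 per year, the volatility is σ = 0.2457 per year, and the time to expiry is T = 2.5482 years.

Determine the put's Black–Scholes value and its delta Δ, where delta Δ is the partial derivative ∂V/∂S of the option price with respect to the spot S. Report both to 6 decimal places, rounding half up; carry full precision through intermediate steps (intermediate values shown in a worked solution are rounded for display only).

price = 2.596135
Δ = -0.072080

σ√T = 0.2457·√2.5482 = 0.392213
d₁ = (ln(S/K) + (r+σ²/2)T) / (σ√T) = (ln(175.08/126.06) + (0.0657+0.2457²/2)·2.5482) / 0.392213 = (0.328485 + 0.244332) / 0.392213 = 1.460475
d₂ = d₁ − σ√T = 1.460475 − 0.392213 = 1.068262
e^{−rT} = e^{−0.0657·2.5482} = 0.845847
N(−d₁) = 0.072080,  N(−d₂) = 0.142701
Put price V = K·e^{−rT}·N(−d₂) − S·N(−d₁) = 15.215860 − 12.619724 = 2.596135
Δ = −N(−d₁) = -0.072080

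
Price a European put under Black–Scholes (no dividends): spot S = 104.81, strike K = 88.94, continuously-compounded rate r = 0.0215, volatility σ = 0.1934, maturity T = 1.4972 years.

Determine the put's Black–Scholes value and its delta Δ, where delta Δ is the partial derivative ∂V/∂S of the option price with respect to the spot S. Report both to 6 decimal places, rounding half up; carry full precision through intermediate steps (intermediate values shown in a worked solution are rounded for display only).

σ√T = 0.1934·√1.4972 = 0.236644
d₁ = (ln(S/K) + (r+σ²/2)T) / (σ√T) = (ln(104.81/88.94) + (0.0215+0.1934²/2)·1.4972) / 0.236644 = (0.164187 + 0.060190) / 0.236644 = 0.948162
d₂ = d₁ − σ√T = 0.948162 − 0.236644 = 0.711518
e^{−rT} = e^{−0.0215·1.4972} = 0.968323
N(−d₁) = 0.171523,  N(−d₂) = 0.238382
Put price V = K·e^{−rT}·N(−d₂) − S·N(−d₁) = 20.530067 − 17.977377 = 2.552689
Δ = −N(−d₁) = -0.171523

price = 2.552689
Δ = -0.171523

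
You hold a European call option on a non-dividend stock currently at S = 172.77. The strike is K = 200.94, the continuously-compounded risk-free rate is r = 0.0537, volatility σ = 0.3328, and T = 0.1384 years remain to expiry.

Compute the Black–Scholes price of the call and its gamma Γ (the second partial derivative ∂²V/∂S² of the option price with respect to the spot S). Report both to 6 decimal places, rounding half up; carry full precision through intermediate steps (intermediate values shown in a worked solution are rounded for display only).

σ√T = 0.3328·√0.1384 = 0.123809
d₁ = (ln(S/K) + (r+σ²/2)T) / (σ√T) = (ln(172.77/200.94) + (0.0537+0.3328²/2)·0.1384) / 0.123809 = (-0.151045 + 0.015096) / 0.123809 = -1.098054
d₂ = d₁ − σ√T = -1.098054 − 0.123809 = -1.221863
e^{−rT} = e^{−0.0537·0.1384} = 0.992595
N(d₁) = 0.136090,  N(d₂) = 0.110880
Call price V = S·N(d₁) − K·e^{−rT}·N(d₂) = 23.512335 − 22.115193 = 1.397142
φ(d₁) = (1/√(2π))·e^{−d₁²/2} = 0.218319
Γ = φ(d₁) / (S·σ·√T) = 0.010206

price = 1.397142
Γ = 0.010206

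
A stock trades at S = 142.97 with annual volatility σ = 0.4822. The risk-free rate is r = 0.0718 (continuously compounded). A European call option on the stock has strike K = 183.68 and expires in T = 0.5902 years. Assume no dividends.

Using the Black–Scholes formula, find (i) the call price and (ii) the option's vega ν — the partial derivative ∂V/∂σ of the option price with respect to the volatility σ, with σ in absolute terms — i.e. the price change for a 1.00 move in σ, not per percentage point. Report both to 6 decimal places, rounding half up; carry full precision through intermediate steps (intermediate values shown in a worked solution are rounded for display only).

price = 10.445601
ν = 40.816115

σ√T = 0.4822·√0.5902 = 0.370448
d₁ = (ln(S/K) + (r+σ²/2)T) / (σ√T) = (ln(142.97/183.68) + (0.0718+0.4822²/2)·0.5902) / 0.370448 = (-0.250560 + 0.110992) / 0.370448 = -0.376756
d₂ = d₁ − σ√T = -0.376756 − 0.370448 = -0.747203
e^{−rT} = e^{−0.0718·0.5902} = 0.958509
N(d₁) = 0.353178,  N(d₂) = 0.227470
Call price V = S·N(d₁) − K·e^{−rT}·N(d₂) = 50.493804 − 40.048203 = 10.445601
φ(d₁) = (1/√(2π))·e^{−d₁²/2} = 0.371610
ν = S·φ(d₁)·√T = 40.816115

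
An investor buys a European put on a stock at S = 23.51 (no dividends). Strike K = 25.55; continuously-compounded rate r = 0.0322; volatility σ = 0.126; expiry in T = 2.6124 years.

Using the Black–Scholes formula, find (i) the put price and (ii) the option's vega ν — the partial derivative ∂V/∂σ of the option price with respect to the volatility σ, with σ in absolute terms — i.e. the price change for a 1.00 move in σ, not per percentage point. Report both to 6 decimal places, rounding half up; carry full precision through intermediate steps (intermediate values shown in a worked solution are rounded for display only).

price = 1.895278
ν = 15.074037

σ√T = 0.126·√2.6124 = 0.203653
d₁ = (ln(S/K) + (r+σ²/2)T) / (σ√T) = (ln(23.51/25.55) + (0.0322+0.126²/2)·2.6124) / 0.203653 = (-0.083211 + 0.104857) / 0.203653 = 0.106284
d₂ = d₁ − σ√T = 0.106284 − 0.203653 = -0.097369
e^{−rT} = e^{−0.0322·2.6124} = 0.919322
N(−d₁) = 0.457678,  N(−d₂) = 0.538783
Put price V = K·e^{−rT}·N(−d₂) − S·N(−d₁) = 12.655299 − 10.760021 = 1.895278
φ(d₁) = (1/√(2π))·e^{−d₁²/2} = 0.396695
ν = S·φ(d₁)·√T = 15.074037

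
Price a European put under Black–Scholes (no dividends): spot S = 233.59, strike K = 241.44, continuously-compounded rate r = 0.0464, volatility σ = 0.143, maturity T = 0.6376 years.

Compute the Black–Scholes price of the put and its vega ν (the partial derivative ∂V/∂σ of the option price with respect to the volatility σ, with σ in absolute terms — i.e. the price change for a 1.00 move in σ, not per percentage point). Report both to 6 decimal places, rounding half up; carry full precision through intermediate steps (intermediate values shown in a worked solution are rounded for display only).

price = 11.064271
ν = 74.384683

σ√T = 0.143·√0.6376 = 0.114185
d₁ = (ln(S/K) + (r+σ²/2)T) / (σ√T) = (ln(233.59/241.44) + (0.0464+0.143²/2)·0.6376) / 0.114185 = (-0.033054 + 0.036104) / 0.114185 = 0.026713
d₂ = d₁ − σ√T = 0.026713 − 0.114185 = -0.087472
e^{−rT} = e^{−0.0464·0.6376} = 0.970849
N(−d₁) = 0.489344,  N(−d₂) = 0.534852
Put price V = K·e^{−rT}·N(−d₂) − S·N(−d₁) = 125.370215 − 114.305943 = 11.064271
φ(d₁) = (1/√(2π))·e^{−d₁²/2} = 0.398800
ν = S·φ(d₁)·√T = 74.384683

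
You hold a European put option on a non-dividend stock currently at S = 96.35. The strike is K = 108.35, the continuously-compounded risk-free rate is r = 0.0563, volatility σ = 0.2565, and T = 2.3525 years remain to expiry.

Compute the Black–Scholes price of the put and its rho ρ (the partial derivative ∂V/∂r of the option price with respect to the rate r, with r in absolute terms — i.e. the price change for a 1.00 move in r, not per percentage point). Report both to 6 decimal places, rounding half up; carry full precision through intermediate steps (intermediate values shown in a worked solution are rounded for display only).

σ√T = 0.2565·√2.3525 = 0.393416
d₁ = (ln(S/K) + (r+σ²/2)T) / (σ√T) = (ln(96.35/108.35) + (0.0563+0.2565²/2)·2.3525) / 0.393416 = (-0.117379 + 0.209834) / 0.393416 = 0.235004
d₂ = d₁ − σ√T = 0.235004 − 0.393416 = -0.158412
e^{−rT} = e^{−0.0563·2.3525} = 0.875950
N(−d₁) = 0.407103,  N(−d₂) = 0.562934
Put price V = K·e^{−rT}·N(−d₂) − S·N(−d₁) = 53.427614 − 39.224339 = 14.203275
ρ = −K·T·e^{−rT}·N(−d₂) = -125.688463

price = 14.203275
ρ = -125.688463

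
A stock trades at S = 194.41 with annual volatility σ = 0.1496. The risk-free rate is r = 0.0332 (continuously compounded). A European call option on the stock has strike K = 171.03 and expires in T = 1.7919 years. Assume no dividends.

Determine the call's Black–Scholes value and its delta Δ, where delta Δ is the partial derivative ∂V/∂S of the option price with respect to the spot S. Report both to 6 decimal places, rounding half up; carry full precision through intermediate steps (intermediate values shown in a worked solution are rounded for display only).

price = 36.573147
Δ = 0.850139

σ√T = 0.1496·√1.7919 = 0.200257
d₁ = (ln(S/K) + (r+σ²/2)T) / (σ√T) = (ln(194.41/171.03) + (0.0332+0.1496²/2)·1.7919) / 0.200257 = (0.128130 + 0.079543) / 0.200257 = 1.037030
d₂ = d₁ − σ√T = 1.037030 − 0.200257 = 0.836773
e^{−rT} = e^{−0.0332·1.7919} = 0.942244
N(d₁) = 0.850139,  N(d₂) = 0.798640
Call price V = S·N(d₁) − K·e^{−rT}·N(d₂) = 165.275546 − 128.702399 = 36.573147
Δ = N(d₁) = 0.850139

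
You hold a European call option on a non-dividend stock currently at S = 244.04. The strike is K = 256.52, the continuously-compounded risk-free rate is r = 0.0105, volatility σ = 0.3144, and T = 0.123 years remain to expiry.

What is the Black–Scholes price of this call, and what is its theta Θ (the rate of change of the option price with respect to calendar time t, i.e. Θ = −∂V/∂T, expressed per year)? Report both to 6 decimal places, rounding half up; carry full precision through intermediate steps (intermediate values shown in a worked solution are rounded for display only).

price = 5.971434
Θ = -41.348025

σ√T = 0.3144·√0.123 = 0.110264
d₁ = (ln(S/K) + (r+σ²/2)T) / (σ√T) = (ln(244.04/256.52) + (0.0105+0.3144²/2)·0.123) / 0.110264 = (-0.049874 + 0.007371) / 0.110264 = -0.385473
d₂ = d₁ − σ√T = -0.385473 − 0.110264 = -0.495737
e^{−rT} = e^{−0.0105·0.123} = 0.998709
N(d₁) = 0.349944,  N(d₂) = 0.310040
Call price V = S·N(d₁) − K·e^{−rT}·N(d₂) = 85.400255 − 79.428821 = 5.971434
φ(d₁) = (1/√(2π))·e^{−d₁²/2} = 0.370377
Θ = −S·φ(d₁)·σ/(2√T) − r·K·e^{−rT}·N(d₂) = −40.514022 − 0.834003 = -41.348025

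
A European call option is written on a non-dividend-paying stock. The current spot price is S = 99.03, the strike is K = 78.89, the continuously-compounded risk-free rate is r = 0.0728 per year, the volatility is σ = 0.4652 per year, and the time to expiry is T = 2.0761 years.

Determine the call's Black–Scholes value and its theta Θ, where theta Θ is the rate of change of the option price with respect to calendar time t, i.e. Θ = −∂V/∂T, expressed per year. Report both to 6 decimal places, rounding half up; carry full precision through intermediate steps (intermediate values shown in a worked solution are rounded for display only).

price = 40.729410
Θ = -7.171394

σ√T = 0.4652·√2.0761 = 0.670292
d₁ = (ln(S/K) + (r+σ²/2)T) / (σ√T) = (ln(99.03/78.89) + (0.0728+0.4652²/2)·2.0761) / 0.670292 = (0.227368 + 0.375786) / 0.670292 = 0.899838
d₂ = d₁ − σ√T = 0.899838 − 0.670292 = 0.229546
e^{−rT} = e^{−0.0728·2.0761} = 0.859727
N(d₁) = 0.815897,  N(d₂) = 0.590778
Call price V = S·N(d₁) − K·e^{−rT}·N(d₂) = 80.798256 − 40.068846 = 40.729410
φ(d₁) = (1/√(2π))·e^{−d₁²/2} = 0.266124
Θ = −S·φ(d₁)·σ/(2√T) − r·K·e^{−rT}·N(d₂) = −4.254382 − 2.917012 = -7.171394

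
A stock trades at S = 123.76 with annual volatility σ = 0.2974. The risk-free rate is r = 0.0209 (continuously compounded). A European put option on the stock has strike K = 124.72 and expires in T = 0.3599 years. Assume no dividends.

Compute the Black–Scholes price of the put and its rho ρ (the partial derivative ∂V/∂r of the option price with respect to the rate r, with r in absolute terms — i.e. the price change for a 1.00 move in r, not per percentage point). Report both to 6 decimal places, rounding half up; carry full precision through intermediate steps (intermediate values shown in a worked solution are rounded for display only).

price = 8.810844
ρ = -23.878919

σ√T = 0.2974·√0.3599 = 0.178415
d₁ = (ln(S/K) + (r+σ²/2)T) / (σ√T) = (ln(123.76/124.72) + (0.0209+0.2974²/2)·0.3599) / 0.178415 = (-0.007727 + 0.023438) / 0.178415 = 0.088058
d₂ = d₁ − σ√T = 0.088058 − 0.178415 = -0.090357
e^{−rT} = e^{−0.0209·0.3599} = 0.992506
N(−d₁) = 0.464915,  N(−d₂) = 0.535998
Put price V = K·e^{−rT}·N(−d₂) − S·N(−d₁) = 66.348760 − 57.537916 = 8.810844
ρ = −K·T·e^{−rT}·N(−d₂) = -23.878919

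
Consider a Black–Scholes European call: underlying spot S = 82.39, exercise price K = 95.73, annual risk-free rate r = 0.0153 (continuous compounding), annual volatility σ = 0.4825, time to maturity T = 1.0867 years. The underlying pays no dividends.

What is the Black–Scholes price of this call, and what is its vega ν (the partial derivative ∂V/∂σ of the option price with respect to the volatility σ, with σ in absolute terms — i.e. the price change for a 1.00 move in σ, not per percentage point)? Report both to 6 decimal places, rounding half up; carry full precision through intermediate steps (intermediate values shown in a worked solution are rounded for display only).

price = 12.246068
ν = 34.260839

σ√T = 0.4825·√1.0867 = 0.502982
d₁ = (ln(S/K) + (r+σ²/2)T) / (σ√T) = (ln(82.39/95.73) + (0.0153+0.4825²/2)·1.0867) / 0.502982 = (-0.150068 + 0.143122) / 0.502982 = -0.013809
d₂ = d₁ − σ√T = -0.013809 − 0.502982 = -0.516791
e^{−rT} = e^{−0.0153·1.0867} = 0.983511
N(d₁) = 0.494491,  N(d₂) = 0.302651
Call price V = S·N(d₁) − K·e^{−rT}·N(d₂) = 40.741115 − 28.495048 = 12.246068
φ(d₁) = (1/√(2π))·e^{−d₁²/2} = 0.398904
ν = S·φ(d₁)·√T = 34.260839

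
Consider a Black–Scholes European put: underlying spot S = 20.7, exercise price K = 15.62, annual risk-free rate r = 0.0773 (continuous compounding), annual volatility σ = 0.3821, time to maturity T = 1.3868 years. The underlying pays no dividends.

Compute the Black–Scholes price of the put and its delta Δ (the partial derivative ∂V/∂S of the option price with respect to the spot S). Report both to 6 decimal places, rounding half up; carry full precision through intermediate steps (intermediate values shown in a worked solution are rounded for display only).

σ√T = 0.3821·√1.3868 = 0.449970
d₁ = (ln(S/K) + (r+σ²/2)T) / (σ√T) = (ln(20.7/15.62) + (0.0773+0.3821²/2)·1.3868) / 0.449970 = (0.281582 + 0.208436) / 0.449970 = 1.089000
d₂ = d₁ − σ√T = 1.089000 − 0.449970 = 0.639030
e^{−rT} = e^{−0.0773·1.3868} = 0.898346
N(−d₁) = 0.138077,  N(−d₂) = 0.261402
Put price V = K·e^{−rT}·N(−d₂) − S·N(−d₁) = 3.668034 − 2.858192 = 0.809842
Δ = −N(−d₁) = -0.138077

price = 0.809842
Δ = -0.138077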